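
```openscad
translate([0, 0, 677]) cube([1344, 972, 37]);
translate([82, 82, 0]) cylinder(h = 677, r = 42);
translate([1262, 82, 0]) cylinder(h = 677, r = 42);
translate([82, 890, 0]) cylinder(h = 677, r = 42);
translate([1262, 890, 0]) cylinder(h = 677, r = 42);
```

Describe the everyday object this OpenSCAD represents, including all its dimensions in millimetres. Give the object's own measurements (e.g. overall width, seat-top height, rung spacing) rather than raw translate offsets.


A table: top 1344 mm (x) × 972 mm (y), 37 mm thick, upper face at z = 714 mm, on four round legs of 84 mm diameter, each leg's bounding box inset 40 mm from the nearest pair of top edges from z = 0 to the bottom of the top.


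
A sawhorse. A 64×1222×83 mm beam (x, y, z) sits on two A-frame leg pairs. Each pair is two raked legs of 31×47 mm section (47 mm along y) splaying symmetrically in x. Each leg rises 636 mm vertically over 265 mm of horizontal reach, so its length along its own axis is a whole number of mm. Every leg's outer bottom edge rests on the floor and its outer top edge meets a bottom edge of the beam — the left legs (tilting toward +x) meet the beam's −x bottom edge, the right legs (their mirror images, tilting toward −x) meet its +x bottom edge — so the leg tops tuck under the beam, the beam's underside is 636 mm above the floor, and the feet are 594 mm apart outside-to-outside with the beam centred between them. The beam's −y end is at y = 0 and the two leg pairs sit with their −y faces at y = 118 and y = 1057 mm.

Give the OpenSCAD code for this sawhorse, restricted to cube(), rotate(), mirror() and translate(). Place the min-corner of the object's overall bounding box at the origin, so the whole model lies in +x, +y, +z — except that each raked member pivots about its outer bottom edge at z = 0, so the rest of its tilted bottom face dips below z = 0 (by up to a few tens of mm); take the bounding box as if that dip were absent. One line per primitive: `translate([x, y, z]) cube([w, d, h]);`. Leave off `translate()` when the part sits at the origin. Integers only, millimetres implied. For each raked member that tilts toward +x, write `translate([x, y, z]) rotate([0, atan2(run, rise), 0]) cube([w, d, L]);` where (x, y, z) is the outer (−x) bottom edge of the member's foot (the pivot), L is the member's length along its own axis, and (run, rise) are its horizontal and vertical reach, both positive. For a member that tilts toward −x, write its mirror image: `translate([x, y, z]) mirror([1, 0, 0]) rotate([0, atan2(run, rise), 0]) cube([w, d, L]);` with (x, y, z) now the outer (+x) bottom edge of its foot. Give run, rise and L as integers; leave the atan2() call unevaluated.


translate([265, 0, 636]) cube([64, 1222, 83]);
translate([0, 118, 0]) rotate([0, atan2(265, 636), 0]) cube([31, 47, 689]);
translate([594, 118, 0]) mirror([1, 0, 0]) rotate([0, atan2(265, 636), 0]) cube([31, 47, 689]);
translate([0, 1057, 0]) rotate([0, atan2(265, 636), 0]) cube([31, 47, 689]);
translate([594, 1057, 0]) mirror([1, 0, 0]) rotate([0, atan2(265, 636), 0]) cube([31, 47, 689]);


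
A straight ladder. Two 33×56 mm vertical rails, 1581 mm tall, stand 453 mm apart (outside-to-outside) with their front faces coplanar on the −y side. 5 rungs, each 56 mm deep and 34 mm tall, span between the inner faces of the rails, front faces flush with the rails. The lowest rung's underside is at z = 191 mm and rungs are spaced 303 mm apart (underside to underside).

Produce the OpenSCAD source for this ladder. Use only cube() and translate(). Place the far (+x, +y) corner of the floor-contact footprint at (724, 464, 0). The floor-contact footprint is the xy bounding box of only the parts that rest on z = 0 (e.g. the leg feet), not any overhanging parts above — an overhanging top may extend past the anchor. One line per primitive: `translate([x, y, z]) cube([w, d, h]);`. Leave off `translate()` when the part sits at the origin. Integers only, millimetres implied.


// rung span = 453 - 2*33 = 387
// rung[k] z = 191 + k*303
translate([271, 408, 0]) cube([33, 56, 1581]);
translate([691, 408, 0]) cube([33, 56, 1581]);
translate([304, 408, 191]) cube([387, 56, 34]);
translate([304, 408, 494]) cube([387, 56, 34]);
translate([304, 408, 797]) cube([387, 56, 34]);
translate([304, 408, 1100]) cube([387, 56, 34]);
translate([304, 408, 1403]) cube([387, 56, 34]);


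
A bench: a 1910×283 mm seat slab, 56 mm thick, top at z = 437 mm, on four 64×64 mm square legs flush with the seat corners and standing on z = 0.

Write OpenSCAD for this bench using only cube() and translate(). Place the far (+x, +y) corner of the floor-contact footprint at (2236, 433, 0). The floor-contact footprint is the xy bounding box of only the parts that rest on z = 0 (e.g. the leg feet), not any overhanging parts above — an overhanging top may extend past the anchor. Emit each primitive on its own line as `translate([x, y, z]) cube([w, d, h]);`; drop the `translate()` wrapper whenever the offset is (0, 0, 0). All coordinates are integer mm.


// leg_h = 437 − 56 = 381
translate([326, 150, 381]) cube([1910, 283, 56]);
translate([326, 150, 0]) cube([64, 64, 381]);
translate([326, 369, 0]) cube([64, 64, 381]);
translate([2172, 150, 0]) cube([64, 64, 381]);
translate([2172, 369, 0]) cube([64, 64, 381]);


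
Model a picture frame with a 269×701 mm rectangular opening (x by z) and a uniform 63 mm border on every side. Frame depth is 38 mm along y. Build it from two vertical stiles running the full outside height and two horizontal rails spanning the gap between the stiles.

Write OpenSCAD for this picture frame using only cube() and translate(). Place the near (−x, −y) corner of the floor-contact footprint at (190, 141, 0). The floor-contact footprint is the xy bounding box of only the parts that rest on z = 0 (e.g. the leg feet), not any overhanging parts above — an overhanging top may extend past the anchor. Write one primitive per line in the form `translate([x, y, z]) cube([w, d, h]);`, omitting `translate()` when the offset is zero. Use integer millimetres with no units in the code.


translate([190, 141, 0]) cube([63, 38, 827]);
translate([522, 141, 0]) cube([63, 38, 827]);
translate([253, 141, 0]) cube([269, 38, 63]);
translate([253, 141, 764]) cube([269, 38, 63]);


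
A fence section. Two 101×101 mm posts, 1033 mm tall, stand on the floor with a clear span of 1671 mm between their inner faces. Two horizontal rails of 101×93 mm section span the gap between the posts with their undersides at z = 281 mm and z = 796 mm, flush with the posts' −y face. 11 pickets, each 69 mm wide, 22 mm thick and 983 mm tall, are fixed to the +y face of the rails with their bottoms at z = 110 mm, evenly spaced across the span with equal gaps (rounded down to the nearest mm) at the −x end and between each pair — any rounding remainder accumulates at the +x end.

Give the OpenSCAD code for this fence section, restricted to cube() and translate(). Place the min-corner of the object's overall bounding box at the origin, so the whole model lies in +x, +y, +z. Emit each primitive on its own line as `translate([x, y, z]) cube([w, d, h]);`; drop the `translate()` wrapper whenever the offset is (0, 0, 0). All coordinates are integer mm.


cube([101, 101, 1033]);
translate([1772, 0, 0]) cube([101, 101, 1033]);
translate([101, 0, 281]) cube([1671, 101, 93]);
translate([101, 0, 796]) cube([1671, 101, 93]);
translate([177, 101, 110]) cube([69, 22, 983]);
translate([322, 101, 110]) cube([69, 22, 983]);
translate([467, 101, 110]) cube([69, 22, 983]);
translate([612, 101, 110]) cube([69, 22, 983]);
translate([757, 101, 110]) cube([69, 22, 983]);
translate([902, 101, 110]) cube([69, 22, 983]);
translate([1047, 101, 110]) cube([69, 22, 983]);
translate([1192, 101, 110]) cube([69, 22, 983]);
translate([1337, 101, 110]) cube([69, 22, 983]);
translate([1482, 101, 110]) cube([69, 22, 983]);
translate([1627, 101, 110]) cube([69, 22, 983]);


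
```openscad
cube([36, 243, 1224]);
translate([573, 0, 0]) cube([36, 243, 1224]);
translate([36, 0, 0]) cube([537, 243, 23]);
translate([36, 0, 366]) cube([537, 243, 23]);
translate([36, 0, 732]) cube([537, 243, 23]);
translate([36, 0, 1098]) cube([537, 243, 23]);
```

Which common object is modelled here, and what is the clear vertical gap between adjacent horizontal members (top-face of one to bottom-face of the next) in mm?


A bookshelf. The clear shelf gap is 343 mm.

Two tall side panels with 4 horizontal boards between them — a bookshelf. The first two shelf undersides are at z = 0 and z = 366; with shelf thickness 23, the clear gap is 366 − 0 − 23 = 343 mm.


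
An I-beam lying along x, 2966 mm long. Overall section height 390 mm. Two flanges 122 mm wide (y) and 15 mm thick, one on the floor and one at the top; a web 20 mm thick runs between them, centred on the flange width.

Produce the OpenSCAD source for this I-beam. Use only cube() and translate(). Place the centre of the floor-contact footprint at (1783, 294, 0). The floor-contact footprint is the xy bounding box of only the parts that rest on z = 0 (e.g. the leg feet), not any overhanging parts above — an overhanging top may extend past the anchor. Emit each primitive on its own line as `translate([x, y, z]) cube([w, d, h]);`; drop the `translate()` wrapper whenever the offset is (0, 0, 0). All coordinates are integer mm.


translate([300, 233, 0]) cube([2966, 122, 15]);
translate([300, 284, 15]) cube([2966, 20, 360]);
translate([300, 233, 375]) cube([2966, 122, 15]);


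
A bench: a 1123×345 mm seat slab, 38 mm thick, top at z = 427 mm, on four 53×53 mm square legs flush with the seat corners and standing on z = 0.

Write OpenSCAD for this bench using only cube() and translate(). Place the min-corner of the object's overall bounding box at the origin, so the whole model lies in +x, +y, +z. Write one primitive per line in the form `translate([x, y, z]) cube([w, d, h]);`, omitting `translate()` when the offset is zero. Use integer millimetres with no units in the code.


// leg_h = 427 − 38 = 389
translate([0, 0, 389]) cube([1123, 345, 38]);
cube([53, 53, 389]);
translate([0, 292, 0]) cube([53, 53, 389]);
translate([1070, 0, 0]) cube([53, 53, 389]);
translate([1070, 292, 0]) cube([53, 53, 389]);


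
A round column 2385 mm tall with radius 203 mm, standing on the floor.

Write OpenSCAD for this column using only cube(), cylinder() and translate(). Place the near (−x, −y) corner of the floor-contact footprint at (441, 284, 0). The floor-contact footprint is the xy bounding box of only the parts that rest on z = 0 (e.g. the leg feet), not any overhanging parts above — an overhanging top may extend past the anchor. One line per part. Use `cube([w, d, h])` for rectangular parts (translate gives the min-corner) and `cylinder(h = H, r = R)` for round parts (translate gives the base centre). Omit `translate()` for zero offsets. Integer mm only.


translate([644, 487, 0]) cylinder(h = 2385, r = 203);


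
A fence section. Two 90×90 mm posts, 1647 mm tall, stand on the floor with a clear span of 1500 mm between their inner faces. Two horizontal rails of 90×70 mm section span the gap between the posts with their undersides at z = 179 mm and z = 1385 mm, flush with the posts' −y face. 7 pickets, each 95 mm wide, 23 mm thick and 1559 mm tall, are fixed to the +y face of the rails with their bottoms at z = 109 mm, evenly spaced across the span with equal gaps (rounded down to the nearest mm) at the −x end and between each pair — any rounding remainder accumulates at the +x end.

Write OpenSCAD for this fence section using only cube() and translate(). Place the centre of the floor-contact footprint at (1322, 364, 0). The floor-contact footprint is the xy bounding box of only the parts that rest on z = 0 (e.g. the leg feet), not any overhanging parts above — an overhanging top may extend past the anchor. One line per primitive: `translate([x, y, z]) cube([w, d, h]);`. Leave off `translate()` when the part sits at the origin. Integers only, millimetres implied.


translate([482, 319, 0]) cube([90, 90, 1647]);
translate([2072, 319, 0]) cube([90, 90, 1647]);
translate([572, 319, 179]) cube([1500, 90, 70]);
translate([572, 319, 1385]) cube([1500, 90, 70]);
translate([676, 409, 109]) cube([95, 23, 1559]);
translate([875, 409, 109]) cube([95, 23, 1559]);
translate([1074, 409, 109]) cube([95, 23, 1559]);
translate([1273, 409, 109]) cube([95, 23, 1559]);
translate([1472, 409, 109]) cube([95, 23, 1559]);
translate([1671, 409, 109]) cube([95, 23, 1559]);
translate([1870, 409, 109]) cube([95, 23, 1559]);


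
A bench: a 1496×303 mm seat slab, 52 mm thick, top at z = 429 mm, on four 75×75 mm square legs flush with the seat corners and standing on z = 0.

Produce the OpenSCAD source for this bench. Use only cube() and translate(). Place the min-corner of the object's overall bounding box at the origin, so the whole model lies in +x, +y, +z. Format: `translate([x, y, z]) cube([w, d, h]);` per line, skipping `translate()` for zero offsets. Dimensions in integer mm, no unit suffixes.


translate([0, 0, 377]) cube([1496, 303, 52]);
cube([75, 75, 377]);
translate([0, 228, 0]) cube([75, 75, 377]);
translate([1421, 0, 0]) cube([75, 75, 377]);
translate([1421, 228, 0]) cube([75, 75, 377]);


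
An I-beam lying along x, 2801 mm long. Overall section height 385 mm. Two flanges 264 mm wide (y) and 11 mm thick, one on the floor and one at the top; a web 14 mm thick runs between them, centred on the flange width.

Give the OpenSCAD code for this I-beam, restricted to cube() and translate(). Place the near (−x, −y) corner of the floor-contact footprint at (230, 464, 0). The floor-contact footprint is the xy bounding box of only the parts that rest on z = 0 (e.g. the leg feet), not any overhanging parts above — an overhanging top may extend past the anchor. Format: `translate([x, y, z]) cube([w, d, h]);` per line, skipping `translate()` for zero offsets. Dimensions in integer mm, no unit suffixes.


translate([230, 464, 0]) cube([2801, 264, 11]);
translate([230, 589, 11]) cube([2801, 14, 363]);
translate([230, 464, 374]) cube([2801, 264, 11]);


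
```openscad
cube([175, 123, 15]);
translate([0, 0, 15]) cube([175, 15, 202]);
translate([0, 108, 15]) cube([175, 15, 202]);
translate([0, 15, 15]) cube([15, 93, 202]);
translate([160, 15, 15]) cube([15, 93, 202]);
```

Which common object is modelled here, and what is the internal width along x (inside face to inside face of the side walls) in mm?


An open box. The internal width is 145 mm.

A 175×123 base slab with four walls standing on it — an open box. The base is 175 mm wide and the walls are 15 mm thick, so the internal width is 175 − 2 × 15 = 145 mm.


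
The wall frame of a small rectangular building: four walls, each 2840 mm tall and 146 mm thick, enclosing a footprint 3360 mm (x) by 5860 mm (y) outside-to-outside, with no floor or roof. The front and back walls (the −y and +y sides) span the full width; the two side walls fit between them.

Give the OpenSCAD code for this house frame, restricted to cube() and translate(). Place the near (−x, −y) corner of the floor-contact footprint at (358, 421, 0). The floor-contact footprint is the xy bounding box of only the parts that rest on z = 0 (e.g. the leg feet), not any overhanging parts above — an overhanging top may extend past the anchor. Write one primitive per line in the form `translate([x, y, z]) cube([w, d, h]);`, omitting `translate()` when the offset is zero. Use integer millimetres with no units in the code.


translate([358, 421, 0]) cube([3360, 146, 2840]);
translate([358, 6135, 0]) cube([3360, 146, 2840]);
translate([358, 567, 0]) cube([146, 5568, 2840]);
translate([3572, 567, 0]) cube([146, 5568, 2840]);


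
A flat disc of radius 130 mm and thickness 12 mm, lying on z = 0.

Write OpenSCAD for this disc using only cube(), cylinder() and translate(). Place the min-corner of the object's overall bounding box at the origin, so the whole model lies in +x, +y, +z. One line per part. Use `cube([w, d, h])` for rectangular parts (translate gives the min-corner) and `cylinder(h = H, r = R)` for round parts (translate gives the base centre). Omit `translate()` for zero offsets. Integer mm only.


translate([130, 130, 0]) cylinder(h = 12, r = 130);


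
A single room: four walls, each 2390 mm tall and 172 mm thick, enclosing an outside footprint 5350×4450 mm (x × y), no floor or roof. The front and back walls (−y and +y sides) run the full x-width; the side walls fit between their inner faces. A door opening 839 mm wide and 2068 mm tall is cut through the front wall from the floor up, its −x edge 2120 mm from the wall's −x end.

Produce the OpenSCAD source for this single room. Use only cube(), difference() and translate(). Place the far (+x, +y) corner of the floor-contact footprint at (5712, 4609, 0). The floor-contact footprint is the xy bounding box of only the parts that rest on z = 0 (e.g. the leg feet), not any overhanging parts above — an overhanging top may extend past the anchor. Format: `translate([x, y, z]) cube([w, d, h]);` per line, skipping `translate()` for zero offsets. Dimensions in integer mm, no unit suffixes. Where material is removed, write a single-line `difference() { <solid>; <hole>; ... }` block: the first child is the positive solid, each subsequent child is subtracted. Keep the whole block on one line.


difference() { translate([362, 159, 0]) cube([5350, 172, 2390]); translate([2482, 159, 0]) cube([839, 172, 2068]); }
translate([362, 4437, 0]) cube([5350, 172, 2390]);
translate([362, 331, 0]) cube([172, 4106, 2390]);
translate([5540, 331, 0]) cube([172, 4106, 2390]);


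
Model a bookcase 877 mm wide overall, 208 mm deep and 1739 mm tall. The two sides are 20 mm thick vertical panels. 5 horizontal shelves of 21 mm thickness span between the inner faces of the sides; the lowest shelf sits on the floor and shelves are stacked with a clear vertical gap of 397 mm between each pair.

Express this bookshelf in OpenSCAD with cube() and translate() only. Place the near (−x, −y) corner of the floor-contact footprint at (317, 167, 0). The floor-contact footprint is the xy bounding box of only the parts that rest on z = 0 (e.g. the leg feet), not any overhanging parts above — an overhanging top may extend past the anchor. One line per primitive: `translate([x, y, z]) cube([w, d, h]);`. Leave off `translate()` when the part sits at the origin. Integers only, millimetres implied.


translate([317, 167, 0]) cube([20, 208, 1739]);
translate([1174, 167, 0]) cube([20, 208, 1739]);
translate([337, 167, 0]) cube([837, 208, 21]);
translate([337, 167, 418]) cube([837, 208, 21]);
translate([337, 167, 836]) cube([837, 208, 21]);
translate([337, 167, 1254]) cube([837, 208, 21]);
translate([337, 167, 1672]) cube([837, 208, 21]);


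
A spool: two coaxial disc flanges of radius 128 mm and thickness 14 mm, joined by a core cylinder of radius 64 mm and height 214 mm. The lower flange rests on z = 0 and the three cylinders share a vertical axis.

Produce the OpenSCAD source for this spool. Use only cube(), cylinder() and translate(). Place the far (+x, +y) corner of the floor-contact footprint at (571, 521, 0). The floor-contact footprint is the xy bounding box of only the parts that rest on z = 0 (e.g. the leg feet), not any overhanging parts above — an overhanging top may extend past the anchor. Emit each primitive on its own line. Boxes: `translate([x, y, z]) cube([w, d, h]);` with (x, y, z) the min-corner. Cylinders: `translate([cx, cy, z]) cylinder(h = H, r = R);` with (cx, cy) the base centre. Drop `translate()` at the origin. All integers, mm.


translate([443, 393, 0]) cylinder(h = 14, r = 128);
translate([443, 393, 14]) cylinder(h = 214, r = 64);
translate([443, 393, 228]) cylinder(h = 14, r = 128);


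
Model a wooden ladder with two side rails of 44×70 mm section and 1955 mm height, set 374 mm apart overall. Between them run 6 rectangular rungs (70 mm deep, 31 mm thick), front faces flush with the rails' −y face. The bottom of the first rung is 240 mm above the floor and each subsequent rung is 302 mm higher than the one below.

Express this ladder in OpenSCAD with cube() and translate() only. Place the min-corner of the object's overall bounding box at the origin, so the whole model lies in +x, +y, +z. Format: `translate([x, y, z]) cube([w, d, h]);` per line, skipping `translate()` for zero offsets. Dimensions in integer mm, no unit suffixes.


cube([44, 70, 1955]);
translate([330, 0, 0]) cube([44, 70, 1955]);
translate([44, 0, 240]) cube([286, 70, 31]);
translate([44, 0, 542]) cube([286, 70, 31]);
translate([44, 0, 844]) cube([286, 70, 31]);
translate([44, 0, 1146]) cube([286, 70, 31]);
translate([44, 0, 1448]) cube([286, 70, 31]);
translate([44, 0, 1750]) cube([286, 70, 31]);


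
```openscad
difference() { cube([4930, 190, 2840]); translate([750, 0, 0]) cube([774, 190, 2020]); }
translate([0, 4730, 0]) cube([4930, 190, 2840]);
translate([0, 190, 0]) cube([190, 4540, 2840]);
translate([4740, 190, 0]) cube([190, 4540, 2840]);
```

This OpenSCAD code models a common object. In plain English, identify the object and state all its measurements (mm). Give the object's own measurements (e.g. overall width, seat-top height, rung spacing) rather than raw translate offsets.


A single room: four walls, each 2840 mm tall and 190 mm thick, enclosing an outside footprint 4930×4920 mm (x × y), no floor or roof. The front and back walls (−y and +y sides) run the full x-width; the side walls fit between their inner faces. A door opening 774 mm wide and 2020 mm tall is cut through the front wall from the floor up, its −x edge 750 mm from the wall's −x end.


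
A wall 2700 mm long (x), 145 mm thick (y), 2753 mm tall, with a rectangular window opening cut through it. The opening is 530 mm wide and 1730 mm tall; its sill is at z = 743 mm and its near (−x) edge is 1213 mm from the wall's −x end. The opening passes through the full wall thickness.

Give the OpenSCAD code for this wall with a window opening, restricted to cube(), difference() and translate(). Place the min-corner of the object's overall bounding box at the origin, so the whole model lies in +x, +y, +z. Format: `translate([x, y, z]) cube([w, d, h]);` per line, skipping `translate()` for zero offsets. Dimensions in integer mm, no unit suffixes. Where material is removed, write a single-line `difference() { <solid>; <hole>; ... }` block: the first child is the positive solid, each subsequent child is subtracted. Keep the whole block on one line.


difference() { cube([2700, 145, 2753]); translate([1213, 0, 743]) cube([530, 145, 1730]); }


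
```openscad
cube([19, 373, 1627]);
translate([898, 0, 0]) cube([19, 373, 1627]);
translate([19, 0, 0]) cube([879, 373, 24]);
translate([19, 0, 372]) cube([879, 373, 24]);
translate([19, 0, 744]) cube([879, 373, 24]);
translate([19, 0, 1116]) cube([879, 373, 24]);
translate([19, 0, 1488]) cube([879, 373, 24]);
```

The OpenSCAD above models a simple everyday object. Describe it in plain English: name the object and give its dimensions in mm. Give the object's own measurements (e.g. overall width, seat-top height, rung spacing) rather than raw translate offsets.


An open bookshelf. Two side panels, each 19 mm thick, 373 mm deep and 1627 mm tall, stand 917 mm apart (outside-to-outside). Between them sit 5 shelves, each 24 mm thick and 373 mm deep, spanning the full gap between the sides. The bottom shelf rests on the floor (its underside at z = 0) and the clear gap between one shelf's top and the next shelf's underside is 348 mm.


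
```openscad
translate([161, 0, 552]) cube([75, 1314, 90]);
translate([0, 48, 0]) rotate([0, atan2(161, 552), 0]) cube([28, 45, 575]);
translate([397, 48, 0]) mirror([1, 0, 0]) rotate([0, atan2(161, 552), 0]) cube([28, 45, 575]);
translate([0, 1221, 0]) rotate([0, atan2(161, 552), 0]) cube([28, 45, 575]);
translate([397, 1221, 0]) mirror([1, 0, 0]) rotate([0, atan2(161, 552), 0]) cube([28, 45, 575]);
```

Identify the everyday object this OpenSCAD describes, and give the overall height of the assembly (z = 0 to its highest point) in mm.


A sawhorse. The overall height is 642 mm.

A beam across two mirrored pairs of raked legs — a sawhorse. The beam's underside is at z = 552 (matching the legs' vertical rise in atan2(161, 552)) and the beam is 90 mm tall, so its top is at 552 + 90 = 642 mm. The raked legs top out at the beam's underside, so that is the highest point.


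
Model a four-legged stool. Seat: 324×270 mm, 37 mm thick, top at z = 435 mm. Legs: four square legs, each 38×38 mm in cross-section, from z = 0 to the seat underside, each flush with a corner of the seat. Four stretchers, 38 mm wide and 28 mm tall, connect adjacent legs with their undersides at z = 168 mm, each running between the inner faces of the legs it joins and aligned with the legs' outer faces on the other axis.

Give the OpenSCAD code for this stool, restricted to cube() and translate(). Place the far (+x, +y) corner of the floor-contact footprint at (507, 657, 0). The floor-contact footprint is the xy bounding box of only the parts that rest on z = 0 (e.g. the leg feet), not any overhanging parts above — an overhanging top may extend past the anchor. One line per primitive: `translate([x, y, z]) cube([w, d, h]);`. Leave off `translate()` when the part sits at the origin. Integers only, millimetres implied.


translate([183, 387, 398]) cube([324, 270, 37]);
translate([183, 387, 0]) cube([38, 38, 398]);
translate([469, 387, 0]) cube([38, 38, 398]);
translate([183, 619, 0]) cube([38, 38, 398]);
translate([469, 619, 0]) cube([38, 38, 398]);
translate([221, 387, 168]) cube([248, 38, 28]);
translate([221, 619, 168]) cube([248, 38, 28]);
translate([183, 425, 168]) cube([38, 194, 28]);
translate([469, 425, 168]) cube([38, 194, 28]);


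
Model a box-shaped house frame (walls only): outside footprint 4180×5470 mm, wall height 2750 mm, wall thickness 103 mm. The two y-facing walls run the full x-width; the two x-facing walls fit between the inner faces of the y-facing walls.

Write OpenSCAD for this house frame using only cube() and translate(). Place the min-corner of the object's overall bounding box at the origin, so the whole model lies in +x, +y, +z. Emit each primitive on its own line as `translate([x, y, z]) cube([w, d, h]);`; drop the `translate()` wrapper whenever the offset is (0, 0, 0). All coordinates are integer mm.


cube([4180, 103, 2750]);
translate([0, 5367, 0]) cube([4180, 103, 2750]);
translate([0, 103, 0]) cube([103, 5264, 2750]);
translate([4077, 103, 0]) cube([103, 5264, 2750]);


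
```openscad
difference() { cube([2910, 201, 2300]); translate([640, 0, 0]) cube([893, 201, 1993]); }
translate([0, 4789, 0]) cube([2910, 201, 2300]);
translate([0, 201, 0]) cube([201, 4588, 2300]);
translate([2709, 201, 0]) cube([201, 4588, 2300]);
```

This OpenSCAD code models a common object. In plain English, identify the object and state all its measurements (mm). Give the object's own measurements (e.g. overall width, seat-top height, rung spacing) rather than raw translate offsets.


A single room: four walls, each 2300 mm tall and 201 mm thick, enclosing an outside footprint 2910×4990 mm (x × y), no floor or roof. The front and back walls (−y and +y sides) run the full x-width; the side walls fit between their inner faces. A door opening 893 mm wide and 1993 mm tall is cut through the front wall from the floor up, its −x edge 640 mm from the wall's −x end.


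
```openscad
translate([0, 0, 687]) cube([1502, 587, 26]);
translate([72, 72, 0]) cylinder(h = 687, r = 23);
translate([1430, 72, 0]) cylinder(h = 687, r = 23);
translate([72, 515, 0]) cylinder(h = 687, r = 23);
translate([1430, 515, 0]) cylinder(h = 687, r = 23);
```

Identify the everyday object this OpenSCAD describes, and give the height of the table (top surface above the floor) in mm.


A table. The table height is 713 mm.

A 1502×587×26 slab sits at z = 687 on four Ø46 mm round legs — a table. The top surface is at 687 + 26 = 713 mm.


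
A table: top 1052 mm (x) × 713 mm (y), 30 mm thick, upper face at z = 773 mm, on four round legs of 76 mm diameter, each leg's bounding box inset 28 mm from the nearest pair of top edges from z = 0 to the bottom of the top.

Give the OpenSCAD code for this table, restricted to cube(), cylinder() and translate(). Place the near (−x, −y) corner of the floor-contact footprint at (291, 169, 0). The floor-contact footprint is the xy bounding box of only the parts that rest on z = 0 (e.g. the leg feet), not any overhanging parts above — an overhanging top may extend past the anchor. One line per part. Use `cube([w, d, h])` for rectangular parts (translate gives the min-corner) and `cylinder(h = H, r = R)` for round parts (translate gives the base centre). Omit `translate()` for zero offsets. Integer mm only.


translate([263, 141, 743]) cube([1052, 713, 30]);
translate([329, 207, 0]) cylinder(h = 743, r = 38);
translate([1249, 207, 0]) cylinder(h = 743, r = 38);
translate([329, 788, 0]) cylinder(h = 743, r = 38);
translate([1249, 788, 0]) cylinder(h = 743, r = 38);


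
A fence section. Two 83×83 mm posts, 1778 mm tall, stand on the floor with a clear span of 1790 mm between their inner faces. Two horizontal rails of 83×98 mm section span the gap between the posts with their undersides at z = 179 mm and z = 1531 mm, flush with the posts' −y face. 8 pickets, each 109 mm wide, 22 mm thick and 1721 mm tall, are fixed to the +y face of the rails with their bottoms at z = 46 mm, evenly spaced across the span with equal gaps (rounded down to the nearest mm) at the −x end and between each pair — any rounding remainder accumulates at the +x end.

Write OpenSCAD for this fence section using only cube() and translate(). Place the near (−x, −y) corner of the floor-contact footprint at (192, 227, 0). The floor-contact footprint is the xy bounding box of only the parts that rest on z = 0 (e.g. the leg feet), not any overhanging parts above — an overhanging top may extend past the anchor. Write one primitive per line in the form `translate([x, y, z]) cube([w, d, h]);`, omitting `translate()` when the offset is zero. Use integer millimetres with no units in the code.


translate([192, 227, 0]) cube([83, 83, 1778]);
translate([2065, 227, 0]) cube([83, 83, 1778]);
translate([275, 227, 179]) cube([1790, 83, 98]);
translate([275, 227, 1531]) cube([1790, 83, 98]);
translate([377, 310, 46]) cube([109, 22, 1721]);
translate([588, 310, 46]) cube([109, 22, 1721]);
translate([799, 310, 46]) cube([109, 22, 1721]);
translate([1010, 310, 46]) cube([109, 22, 1721]);
translate([1221, 310, 46]) cube([109, 22, 1721]);
translate([1432, 310, 46]) cube([109, 22, 1721]);
translate([1643, 310, 46]) cube([109, 22, 1721]);
translate([1854, 310, 46]) cube([109, 22, 1721]);


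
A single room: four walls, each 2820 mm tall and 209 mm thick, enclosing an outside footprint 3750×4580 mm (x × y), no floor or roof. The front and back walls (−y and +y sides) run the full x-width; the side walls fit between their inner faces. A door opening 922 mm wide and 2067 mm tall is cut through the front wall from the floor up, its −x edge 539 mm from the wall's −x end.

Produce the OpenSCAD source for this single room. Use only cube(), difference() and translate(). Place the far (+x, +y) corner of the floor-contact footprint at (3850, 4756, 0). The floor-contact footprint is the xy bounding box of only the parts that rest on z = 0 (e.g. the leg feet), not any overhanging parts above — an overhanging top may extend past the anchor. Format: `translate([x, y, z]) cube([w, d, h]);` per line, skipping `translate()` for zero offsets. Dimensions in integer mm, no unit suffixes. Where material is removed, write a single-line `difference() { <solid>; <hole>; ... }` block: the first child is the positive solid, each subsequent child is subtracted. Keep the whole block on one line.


difference() { translate([100, 176, 0]) cube([3750, 209, 2820]); translate([639, 176, 0]) cube([922, 209, 2067]); }
translate([100, 4547, 0]) cube([3750, 209, 2820]);
translate([100, 385, 0]) cube([209, 4162, 2820]);
translate([3641, 385, 0]) cube([209, 4162, 2820]);


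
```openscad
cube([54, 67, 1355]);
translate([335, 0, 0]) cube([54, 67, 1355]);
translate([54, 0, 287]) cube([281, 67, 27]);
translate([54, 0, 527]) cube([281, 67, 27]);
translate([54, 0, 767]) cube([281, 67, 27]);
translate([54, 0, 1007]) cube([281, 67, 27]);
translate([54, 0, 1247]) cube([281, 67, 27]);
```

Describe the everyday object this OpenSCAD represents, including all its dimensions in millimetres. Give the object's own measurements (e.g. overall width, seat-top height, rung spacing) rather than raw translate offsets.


A straight ladder. Two 54×67 mm vertical rails, 1355 mm tall, stand 389 mm apart (outside-to-outside) with their front faces coplanar on the −y side. 5 rungs, each 67 mm deep and 27 mm tall, span between the inner faces of the rails, front faces flush with the rails. The lowest rung's underside is at z = 287 mm and rungs are spaced 240 mm apart (underside to underside).


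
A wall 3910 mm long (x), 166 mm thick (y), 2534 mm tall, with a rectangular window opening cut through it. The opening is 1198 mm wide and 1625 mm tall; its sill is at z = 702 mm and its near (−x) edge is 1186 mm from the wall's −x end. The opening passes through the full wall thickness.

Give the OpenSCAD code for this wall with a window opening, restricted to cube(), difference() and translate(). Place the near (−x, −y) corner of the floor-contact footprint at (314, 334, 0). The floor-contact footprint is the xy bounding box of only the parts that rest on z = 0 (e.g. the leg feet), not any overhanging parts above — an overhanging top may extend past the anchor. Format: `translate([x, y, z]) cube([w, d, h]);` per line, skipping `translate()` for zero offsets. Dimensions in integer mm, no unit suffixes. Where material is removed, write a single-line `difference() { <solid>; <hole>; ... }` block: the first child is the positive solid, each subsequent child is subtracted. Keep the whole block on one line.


difference() { translate([314, 334, 0]) cube([3910, 166, 2534]); translate([1500, 334, 702]) cube([1198, 166, 1625]); }


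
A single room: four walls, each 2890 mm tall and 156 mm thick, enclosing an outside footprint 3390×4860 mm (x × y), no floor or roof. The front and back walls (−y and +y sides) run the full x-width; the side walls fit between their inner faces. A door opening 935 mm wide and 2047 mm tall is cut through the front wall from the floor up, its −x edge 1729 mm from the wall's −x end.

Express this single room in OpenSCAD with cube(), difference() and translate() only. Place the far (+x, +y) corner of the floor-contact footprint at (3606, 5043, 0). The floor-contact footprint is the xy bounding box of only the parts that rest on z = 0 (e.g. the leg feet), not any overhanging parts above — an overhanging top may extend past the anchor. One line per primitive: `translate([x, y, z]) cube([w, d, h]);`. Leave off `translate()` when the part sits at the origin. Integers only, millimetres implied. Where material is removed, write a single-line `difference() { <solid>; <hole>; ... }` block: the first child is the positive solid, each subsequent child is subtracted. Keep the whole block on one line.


difference() { translate([216, 183, 0]) cube([3390, 156, 2890]); translate([1945, 183, 0]) cube([935, 156, 2047]); }
translate([216, 4887, 0]) cube([3390, 156, 2890]);
translate([216, 339, 0]) cube([156, 4548, 2890]);
translate([3450, 339, 0]) cube([156, 4548, 2890]);


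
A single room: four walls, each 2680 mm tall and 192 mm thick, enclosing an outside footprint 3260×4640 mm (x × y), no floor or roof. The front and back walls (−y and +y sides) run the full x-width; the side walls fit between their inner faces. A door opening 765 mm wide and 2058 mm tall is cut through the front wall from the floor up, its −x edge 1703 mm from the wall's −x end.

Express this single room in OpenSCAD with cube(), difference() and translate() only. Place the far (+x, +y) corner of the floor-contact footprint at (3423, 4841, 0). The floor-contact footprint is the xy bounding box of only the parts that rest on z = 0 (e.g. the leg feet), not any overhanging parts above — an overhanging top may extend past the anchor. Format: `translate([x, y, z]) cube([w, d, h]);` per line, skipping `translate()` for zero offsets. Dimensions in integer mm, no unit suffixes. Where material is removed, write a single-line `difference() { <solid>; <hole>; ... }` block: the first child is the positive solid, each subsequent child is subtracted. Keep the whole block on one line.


difference() { translate([163, 201, 0]) cube([3260, 192, 2680]); translate([1866, 201, 0]) cube([765, 192, 2058]); }
translate([163, 4649, 0]) cube([3260, 192, 2680]);
translate([163, 393, 0]) cube([192, 4256, 2680]);
translate([3231, 393, 0]) cube([192, 4256, 2680]);


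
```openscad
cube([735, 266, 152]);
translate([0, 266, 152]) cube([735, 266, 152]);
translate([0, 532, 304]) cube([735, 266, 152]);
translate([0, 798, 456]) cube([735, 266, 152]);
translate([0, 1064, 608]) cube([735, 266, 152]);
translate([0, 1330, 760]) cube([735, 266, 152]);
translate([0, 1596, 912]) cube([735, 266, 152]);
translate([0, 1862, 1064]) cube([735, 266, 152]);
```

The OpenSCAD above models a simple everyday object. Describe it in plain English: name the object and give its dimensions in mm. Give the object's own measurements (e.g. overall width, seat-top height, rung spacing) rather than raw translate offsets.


A straight staircase of 8 solid steps. Each step is 735 mm wide (x), 266 mm deep (y, the going) and 152 mm tall (the rise). The first step rests on the floor; each subsequent step sits one going further in +y and one rise higher in +z, directly behind and above the previous step with no overlap.


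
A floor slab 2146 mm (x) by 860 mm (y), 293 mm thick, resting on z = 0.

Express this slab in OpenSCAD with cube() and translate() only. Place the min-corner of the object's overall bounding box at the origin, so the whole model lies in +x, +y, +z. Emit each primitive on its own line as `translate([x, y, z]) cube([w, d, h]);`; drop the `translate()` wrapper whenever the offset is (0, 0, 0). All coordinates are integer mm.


cube([2146, 860, 293]);


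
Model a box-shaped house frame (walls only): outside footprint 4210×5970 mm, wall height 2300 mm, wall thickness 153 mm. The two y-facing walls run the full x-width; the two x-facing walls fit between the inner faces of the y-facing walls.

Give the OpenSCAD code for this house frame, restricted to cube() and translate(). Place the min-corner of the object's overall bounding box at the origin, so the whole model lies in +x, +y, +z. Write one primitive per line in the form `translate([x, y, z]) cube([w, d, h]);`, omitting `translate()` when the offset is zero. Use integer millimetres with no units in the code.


cube([4210, 153, 2300]);
translate([0, 5817, 0]) cube([4210, 153, 2300]);
translate([0, 153, 0]) cube([153, 5664, 2300]);
translate([4057, 153, 0]) cube([153, 5664, 2300]);


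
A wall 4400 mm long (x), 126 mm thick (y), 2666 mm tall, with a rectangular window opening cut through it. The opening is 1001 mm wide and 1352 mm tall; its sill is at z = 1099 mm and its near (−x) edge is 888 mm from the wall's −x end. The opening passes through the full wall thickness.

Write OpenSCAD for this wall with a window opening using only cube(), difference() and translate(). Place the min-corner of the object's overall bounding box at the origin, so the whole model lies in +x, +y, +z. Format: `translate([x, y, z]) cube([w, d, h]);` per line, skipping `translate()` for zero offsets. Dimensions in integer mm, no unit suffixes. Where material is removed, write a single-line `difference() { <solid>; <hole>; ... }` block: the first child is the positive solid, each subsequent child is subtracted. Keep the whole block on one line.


difference() { cube([4400, 126, 2666]); translate([888, 0, 1099]) cube([1001, 126, 1352]); }


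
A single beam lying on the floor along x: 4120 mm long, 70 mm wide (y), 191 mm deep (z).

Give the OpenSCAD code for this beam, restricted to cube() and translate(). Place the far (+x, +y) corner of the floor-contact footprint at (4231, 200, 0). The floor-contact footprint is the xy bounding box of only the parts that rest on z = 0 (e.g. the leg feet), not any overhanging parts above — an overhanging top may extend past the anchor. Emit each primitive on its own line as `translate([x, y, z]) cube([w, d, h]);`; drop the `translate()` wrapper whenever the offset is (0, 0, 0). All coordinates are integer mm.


translate([111, 130, 0]) cube([4120, 70, 191]);
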